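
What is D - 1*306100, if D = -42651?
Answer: -348751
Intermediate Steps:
D - 1*306100 = -42651 - 1*306100 = -42651 - 306100 = -348751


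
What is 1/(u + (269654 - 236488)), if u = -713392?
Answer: -1/680226 ≈ -1.4701e-6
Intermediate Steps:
1/(u + (269654 - 236488)) = 1/(-713392 + (269654 - 236488)) = 1/(-713392 + 33166) = 1/(-680226) = -1/680226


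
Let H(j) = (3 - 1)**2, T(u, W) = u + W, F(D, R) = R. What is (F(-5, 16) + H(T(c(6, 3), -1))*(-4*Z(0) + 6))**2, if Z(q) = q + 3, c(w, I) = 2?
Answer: 64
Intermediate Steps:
Z(q) = 3 + q
T(u, W) = W + u
H(j) = 4 (H(j) = 2**2 = 4)
(F(-5, 16) + H(T(c(6, 3), -1))*(-4*Z(0) + 6))**2 = (16 + 4*(-4*(3 + 0) + 6))**2 = (16 + 4*(-4*3 + 6))**2 = (16 + 4*(-12 + 6))**2 = (16 + 4*(-6))**2 = (16 - 24)**2 = (-8)**2 = 64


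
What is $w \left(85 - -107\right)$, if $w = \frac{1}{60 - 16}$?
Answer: $\frac{48}{11} \approx 4.3636$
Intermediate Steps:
$w = \frac{1}{44} \approx 0.022727$
$w \left(85 - -107\right) = \frac{85 - -107}{44} = \frac{85 + 107}{44} = \frac{1}{44} \cdot 192 = \frac{48}{11}$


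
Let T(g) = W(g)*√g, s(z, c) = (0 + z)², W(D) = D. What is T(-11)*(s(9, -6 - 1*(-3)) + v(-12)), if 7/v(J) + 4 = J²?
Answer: -17831*I*√11/20 ≈ -2956.9*I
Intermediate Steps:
v(J) = 7/(-4 + J²)
s(z, c) = z²
T(g) = g^(3/2) (T(g) = g*√g = g^(3/2))
T(-11)*(s(9, -6 - 1*(-3)) + v(-12)) = (-11)^(3/2)*(9² + 7/(-4 + (-12)²)) = (-11*I*√11)*(81 + 7/(-4 + 144)) = (-11*I*√11)*(81 + 7/140) = (-11*I*√11)*(81 + 7*(1/140)) = (-11*I*√11)*(81 + 1/20) = -11*I*√11*(1621/20) = -17831*I*√11/20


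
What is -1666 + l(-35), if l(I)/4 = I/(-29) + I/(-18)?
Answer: -431536/261 ≈ -1653.4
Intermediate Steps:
l(I) = -94*I/261 (l(I) = 4*(I/(-29) + I/(-18)) = 4*(I*(-1/29) + I*(-1/18)) = 4*(-I/29 - I/18) = 4*(-47*I/522) = -94*I/261)
-1666 + l(-35) = -1666 - 94/261*(-35) = -1666 + 3290/261 = -431536/261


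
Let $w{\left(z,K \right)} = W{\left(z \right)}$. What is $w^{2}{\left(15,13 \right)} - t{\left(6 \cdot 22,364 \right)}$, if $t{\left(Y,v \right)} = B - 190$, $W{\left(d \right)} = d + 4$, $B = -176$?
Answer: $727$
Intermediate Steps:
$W{\left(d \right)} = 4 + d$
$w{\left(z,K \right)} = 4 + z$
$t{\left(Y,v \right)} = -366$ ($t{\left(Y,v \right)} = -176 - 190 = -366$)
$w^{2}{\left(15,13 \right)} - t{\left(6 \cdot 22,364 \right)} = \left(4 + 15\right)^{2} - -366 = 19^{2} + 366 = 361 + 366 = 727$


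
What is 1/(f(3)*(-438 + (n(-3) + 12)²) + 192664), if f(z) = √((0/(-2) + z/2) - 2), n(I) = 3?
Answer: 385328/74238879161 + 213*I*√2/74238879161 ≈ 5.1904e-6 + 4.0575e-9*I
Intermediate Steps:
f(z) = √(-2 + z/2) (f(z) = √((0*(-½) + z*(½)) - 2) = √((0 + z/2) - 2) = √(z/2 - 2) = √(-2 + z/2))
1/(f(3)*(-438 + (n(-3) + 12)²) + 192664) = 1/((√(-8 + 2*3)/2)*(-438 + (3 + 12)²) + 192664) = 1/((√(-8 + 6)/2)*(-438 + 15²) + 192664) = 1/((√(-2)/2)*(-438 + 225) + 192664) = 1/(((I*√2)/2)*(-213) + 192664) = 1/((I*√2/2)*(-213) + 192664) = 1/(-213*I*√2/2 + 192664) = 1/(192664 - 213*I*√2/2)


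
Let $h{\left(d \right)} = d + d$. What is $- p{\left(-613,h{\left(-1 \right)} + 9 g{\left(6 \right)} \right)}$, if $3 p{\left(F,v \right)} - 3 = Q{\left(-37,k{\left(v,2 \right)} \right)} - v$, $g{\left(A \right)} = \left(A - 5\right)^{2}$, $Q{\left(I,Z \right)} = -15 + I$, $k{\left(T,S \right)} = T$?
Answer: $\frac{56}{3} \approx 18.667$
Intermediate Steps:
$h{\left(d \right)} = 2 d$
$g{\left(A \right)} = \left(-5 + A\right)^{2}$
$p{\left(F,v \right)} = - \frac{49}{3} - \frac{v}{3}$ ($p{\left(F,v \right)} = 1 + \frac{\left(-15 - 37\right) - v}{3} = 1 + \frac{-52 - v}{3} = 1 - \left(\frac{52}{3} + \frac{v}{3}\right) = - \frac{49}{3} - \frac{v}{3}$)
$- p{\left(-613,h{\left(-1 \right)} + 9 g{\left(6 \right)} \right)} = - (- \frac{49}{3} - \frac{2 \left(-1\right) + 9 \left(-5 + 6\right)^{2}}{3}) = - (- \frac{49}{3} - \frac{-2 + 9 \cdot 1^{2}}{3}) = - (- \frac{49}{3} - \frac{-2 + 9 \cdot 1}{3}) = - (- \frac{49}{3} - \frac{-2 + 9}{3}) = - (- \frac{49}{3} - \frac{7}{3}) = \left(-1\right) \left(- \frac{56}{3}\right) = \frac{56}{3}$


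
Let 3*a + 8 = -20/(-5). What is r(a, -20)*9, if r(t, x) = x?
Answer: -180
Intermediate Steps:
a = -4/3 (a = -8/3 + (-20/(-5))/3 = -8/3 + (-20*(-⅕))/3 = -8/3 + (⅓)*4 = -8/3 + 4/3 = -4/3 ≈ -1.3333)
r(a, -20)*9 = -20*9 = -180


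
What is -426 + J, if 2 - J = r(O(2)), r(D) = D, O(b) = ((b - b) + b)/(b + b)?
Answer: -849/2 ≈ -424.50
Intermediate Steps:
O(b) = ½ (O(b) = (0 + b)/((2*b)) = b*(1/(2*b)) = ½)
J = 3/2 (J = 2 - 1*½ = 2 - ½ = 3/2 ≈ 1.5000)
-426 + J = -426 + 3/2 = -849/2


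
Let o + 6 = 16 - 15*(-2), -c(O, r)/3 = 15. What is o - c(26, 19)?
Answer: 85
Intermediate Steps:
c(O, r) = -45 (c(O, r) = -3*15 = -45)
o = 40 (o = -6 + (16 - 15*(-2)) = -6 + (16 + 30) = -6 + 46 = 40)
o - c(26, 19) = 40 - 1*(-45) = 40 + 45 = 85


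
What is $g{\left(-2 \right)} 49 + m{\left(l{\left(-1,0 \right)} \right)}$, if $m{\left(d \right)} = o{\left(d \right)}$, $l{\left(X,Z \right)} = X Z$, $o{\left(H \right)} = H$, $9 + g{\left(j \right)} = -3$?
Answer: $-588$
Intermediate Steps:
$g{\left(j \right)} = -12$ ($g{\left(j \right)} = -9 - 3 = -12$)
$m{\left(d \right)} = d$
$g{\left(-2 \right)} 49 + m{\left(l{\left(-1,0 \right)} \right)} = \left(-12\right) 49 - 0 = -588 + 0 = -588$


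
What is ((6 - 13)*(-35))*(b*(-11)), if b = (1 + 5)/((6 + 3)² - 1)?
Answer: -1617/8 ≈ -202.13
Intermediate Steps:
b = 3/40 (b = 6/(9² - 1) = 6/(81 - 1) = 6/80 = 6*(1/80) = 3/40 ≈ 0.075000)
((6 - 13)*(-35))*(b*(-11)) = ((6 - 13)*(-35))*((3/40)*(-11)) = -7*(-35)*(-33/40) = 245*(-33/40) = -1617/8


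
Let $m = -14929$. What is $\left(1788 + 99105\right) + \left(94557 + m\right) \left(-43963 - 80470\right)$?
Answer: $-9908250031$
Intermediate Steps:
$\left(1788 + 99105\right) + \left(94557 + m\right) \left(-43963 - 80470\right) = \left(1788 + 99105\right) + \left(94557 - 14929\right) \left(-43963 - 80470\right) = 100893 + 79628 \left(-124433\right) = 100893 - 9908350924 = -9908250031$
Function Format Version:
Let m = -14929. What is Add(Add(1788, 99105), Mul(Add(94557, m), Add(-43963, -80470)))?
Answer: -9908250031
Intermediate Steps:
Add(Add(1788, 99105), Mul(Add(94557, m), Add(-43963, -80470))) = Add(Add(1788, 99105), Mul(Add(94557, -14929), Add(-43963, -80470))) = Add(100893, Mul(79628, -124433)) = Add(100893, -9908350924) = -9908250031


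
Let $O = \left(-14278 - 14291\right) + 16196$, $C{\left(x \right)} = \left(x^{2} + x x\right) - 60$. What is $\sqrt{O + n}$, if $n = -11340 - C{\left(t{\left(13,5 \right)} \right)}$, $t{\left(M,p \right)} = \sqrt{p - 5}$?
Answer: $i \sqrt{23653} \approx 153.8 i$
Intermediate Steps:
$t{\left(M,p \right)} = \sqrt{-5 + p}$
$C{\left(x \right)} = -60 + 2 x^{2}$ ($C{\left(x \right)} = \left(x^{2} + x^{2}\right) - 60 = 2 x^{2} - 60 = -60 + 2 x^{2}$)
$n = -11280$ ($n = -11340 - \left(-60 + 2 \left(\sqrt{-5 + 5}\right)^{2}\right) = -11340 - \left(-60 + 2 \left(\sqrt{0}\right)^{2}\right) = -11340 - \left(-60 + 2 \cdot 0^{2}\right) = -11340 - \left(-60 + 2 \cdot 0\right) = -11340 - \left(-60 + 0\right) = -11340 - -60 = -11340 + 60 = -11280$)
$O = -12373$ ($O = -28569 + 16196 = -12373$)
$\sqrt{O + n} = \sqrt{-12373 - 11280} = \sqrt{-23653} = i \sqrt{23653}$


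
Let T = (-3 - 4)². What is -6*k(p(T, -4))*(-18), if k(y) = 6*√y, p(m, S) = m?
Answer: 4536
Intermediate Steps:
T = 49 (T = (-7)² = 49)
-6*k(p(T, -4))*(-18) = -36*√49*(-18) = -36*7*(-18) = -6*42*(-18) = -252*(-18) = 4536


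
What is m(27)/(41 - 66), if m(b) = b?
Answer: -27/25 ≈ -1.0800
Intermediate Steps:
m(27)/(41 - 66) = 27/(41 - 66) = 27/(-25) = 27*(-1/25) = -27/25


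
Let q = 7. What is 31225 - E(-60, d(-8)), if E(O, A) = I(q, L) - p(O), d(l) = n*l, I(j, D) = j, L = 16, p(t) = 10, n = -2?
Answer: 31228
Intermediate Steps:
d(l) = -2*l
E(O, A) = -3 (E(O, A) = 7 - 1*10 = 7 - 10 = -3)
31225 - E(-60, d(-8)) = 31225 - 1*(-3) = 31225 + 3 = 31228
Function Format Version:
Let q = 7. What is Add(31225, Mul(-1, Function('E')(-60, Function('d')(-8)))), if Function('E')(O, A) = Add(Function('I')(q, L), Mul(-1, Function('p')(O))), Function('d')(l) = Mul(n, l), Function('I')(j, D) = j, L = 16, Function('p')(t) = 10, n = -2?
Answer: 31228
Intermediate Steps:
Function('d')(l) = Mul(-2, l)
Function('E')(O, A) = -3 (Function('E')(O, A) = Add(7, Mul(-1, 10)) = Add(7, -10) = -3)
Add(31225, Mul(-1, Function('E')(-60, Function('d')(-8)))) = Add(31225, Mul(-1, -3)) = Add(31225, 3) = 31228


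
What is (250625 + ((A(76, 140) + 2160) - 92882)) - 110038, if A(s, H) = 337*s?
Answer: 75477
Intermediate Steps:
(250625 + ((A(76, 140) + 2160) - 92882)) - 110038 = (250625 + ((337*76 + 2160) - 92882)) - 110038 = (250625 + ((25612 + 2160) - 92882)) - 110038 = (250625 + (27772 - 92882)) - 110038 = (250625 - 65110) - 110038 = 185515 - 110038 = 75477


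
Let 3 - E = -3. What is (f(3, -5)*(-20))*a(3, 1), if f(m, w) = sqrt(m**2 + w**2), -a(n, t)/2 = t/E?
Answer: 20*sqrt(34)/3 ≈ 38.873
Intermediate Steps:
E = 6 (E = 3 - 1*(-3) = 3 + 3 = 6)
a(n, t) = -t/3 (a(n, t) = -2*t/6 = -t/3)
(f(3, -5)*(-20))*a(3, 1) = (sqrt(3**2 + (-5)**2)*(-20))*(-1/3*1) = (sqrt(9 + 25)*(-20))*(-1/3) = (sqrt(34)*(-20))*(-1/3) = -20*sqrt(34)*(-1/3) = 20*sqrt(34)/3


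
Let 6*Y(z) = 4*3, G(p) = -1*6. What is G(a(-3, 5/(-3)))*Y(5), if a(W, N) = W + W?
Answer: -12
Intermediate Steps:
a(W, N) = 2*W
G(p) = -6
Y(z) = 2 (Y(z) = (4*3)/6 = (⅙)*12 = 2)
G(a(-3, 5/(-3)))*Y(5) = -6*2 = -12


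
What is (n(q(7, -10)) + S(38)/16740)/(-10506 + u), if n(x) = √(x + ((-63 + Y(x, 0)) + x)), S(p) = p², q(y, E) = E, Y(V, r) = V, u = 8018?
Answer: -361/10412280 - I*√93/2488 ≈ -3.4671e-5 - 0.0038761*I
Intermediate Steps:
n(x) = √(-63 + 3*x) (n(x) = √(x + ((-63 + x) + x)) = √(x + (-63 + 2*x)) = √(-63 + 3*x))
(n(q(7, -10)) + S(38)/16740)/(-10506 + u) = (√(-63 + 3*(-10)) + 38²/16740)/(-10506 + 8018) = (√(-63 - 30) + 1444*(1/16740))/(-2488) = (√(-93) + 361/4185)*(-1/2488) = (I*√93 + 361/4185)*(-1/2488) = (361/4185 + I*√93)*(-1/2488) = -361/10412280 - I*√93/2488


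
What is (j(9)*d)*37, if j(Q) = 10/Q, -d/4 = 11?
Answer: -16280/9 ≈ -1808.9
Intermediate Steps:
d = -44 (d = -4*11 = -44)
(j(9)*d)*37 = ((10/9)*(-44))*37 = -440/9*37 = -16280/9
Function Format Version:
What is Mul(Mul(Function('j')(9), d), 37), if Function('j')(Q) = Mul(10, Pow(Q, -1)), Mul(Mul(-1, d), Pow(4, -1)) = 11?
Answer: Rational(-16280, 9) ≈ -1808.9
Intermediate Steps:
d = -44 (d = Mul(-4, 11) = -44)
Mul(Mul(Function('j')(9), d), 37) = Mul(Mul(Mul(10, Pow(9, -1)), -44), 37) = Mul(Mul(Mul(10, Rational(1, 9)), -44), 37) = Mul(Mul(Rational(10, 9), -44), 37) = Mul(Rational(-440, 9), 37) = Rational(-16280, 9)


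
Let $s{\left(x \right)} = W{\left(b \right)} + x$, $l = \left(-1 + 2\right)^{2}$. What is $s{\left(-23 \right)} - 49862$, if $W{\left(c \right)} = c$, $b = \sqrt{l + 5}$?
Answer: $-49885 + \sqrt{6} \approx -49883.0$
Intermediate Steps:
$l = 1$ ($l = 1^{2} = 1$)
$b = \sqrt{6}$ ($b = \sqrt{1 + 5} = \sqrt{6} \approx 2.4495$)
$s{\left(x \right)} = x + \sqrt{6}$ ($s{\left(x \right)} = \sqrt{6} + x = x + \sqrt{6}$)
$s{\left(-23 \right)} - 49862 = \left(-23 + \sqrt{6}\right) - 49862 = -49885 + \sqrt{6}$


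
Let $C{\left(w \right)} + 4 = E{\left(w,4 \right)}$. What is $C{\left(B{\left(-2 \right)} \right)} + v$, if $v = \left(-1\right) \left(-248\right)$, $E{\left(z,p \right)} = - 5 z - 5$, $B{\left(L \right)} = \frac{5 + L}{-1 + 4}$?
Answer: $234$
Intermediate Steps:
$B{\left(L \right)} = \frac{5}{3} + \frac{L}{3}$ ($B{\left(L \right)} = \frac{5 + L}{3} = \left(5 + L\right) \frac{1}{3} = \frac{5}{3} + \frac{L}{3}$)
$E{\left(z,p \right)} = -5 - 5 z$
$v = 248$
$C{\left(w \right)} = -9 - 5 w$ ($C{\left(w \right)} = -4 - \left(5 + 5 w\right) = -9 - 5 w$)
$C{\left(B{\left(-2 \right)} \right)} + v = \left(-9 - 5 \left(\frac{5}{3} + \frac{1}{3} \left(-2\right)\right)\right) + 248 = \left(-9 - 5 \left(\frac{5}{3} - \frac{2}{3}\right)\right) + 248 = \left(-9 - 5\right) + 248 = -14 + 248 = 234$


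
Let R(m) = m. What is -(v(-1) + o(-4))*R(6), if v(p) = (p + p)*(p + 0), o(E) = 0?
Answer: -12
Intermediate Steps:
v(p) = 2*p**2 (v(p) = (2*p)*p = 2*p**2)
-(v(-1) + o(-4))*R(6) = -(2*(-1)**2 + 0)*6 = -(2*1 + 0)*6 = -(2 + 0)*6 = -2*6 = -1*12 = -12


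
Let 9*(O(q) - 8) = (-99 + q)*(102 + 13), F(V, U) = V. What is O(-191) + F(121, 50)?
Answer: -32189/9 ≈ -3576.6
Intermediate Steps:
O(q) = -1257 + 115*q/9 (O(q) = 8 + ((-99 + q)*(102 + 13))/9 = 8 + ((-99 + q)*115)/9 = 8 + (-11385 + 115*q)/9 = 8 + (-1265 + 115*q/9) = -1257 + 115*q/9)
O(-191) + F(121, 50) = (-1257 + (115/9)*(-191)) + 121 = (-1257 - 21965/9) + 121 = -33278/9 + 121 = -32189/9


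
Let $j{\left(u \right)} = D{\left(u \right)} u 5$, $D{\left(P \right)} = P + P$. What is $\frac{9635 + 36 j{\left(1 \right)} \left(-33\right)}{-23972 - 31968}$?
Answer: $\frac{449}{11188} \approx 0.040132$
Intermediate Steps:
$D{\left(P \right)} = 2 P$
$j{\left(u \right)} = 10 u^{2}$ ($j{\left(u \right)} = 2 u u 5 = 2 u^{2} \cdot 5 = 10 u^{2}$)
$\frac{9635 + 36 j{\left(1 \right)} \left(-33\right)}{-23972 - 31968} = \frac{9635 + 36 \cdot 10 \cdot 1^{2} \left(-33\right)}{-23972 - 31968} = \frac{9635 + 36 \cdot 10 \cdot 1 \left(-33\right)}{-55940} = \left(9635 + 36 \cdot 10 \left(-33\right)\right) \left(- \frac{1}{55940}\right) = \left(9635 + 360 \left(-33\right)\right) \left(- \frac{1}{55940}\right) = \left(9635 - 11880\right) \left(- \frac{1}{55940}\right) = \left(-2245\right) \left(- \frac{1}{55940}\right) = \frac{449}{11188}$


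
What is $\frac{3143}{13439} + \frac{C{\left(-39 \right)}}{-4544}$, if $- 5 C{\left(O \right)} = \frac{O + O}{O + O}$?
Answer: $\frac{71422399}{305334080} \approx 0.23392$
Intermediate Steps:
$C{\left(O \right)} = - \frac{1}{5}$ ($C{\left(O \right)} = - \frac{\left(O + O\right) \frac{1}{O + O}}{5} = - \frac{2 O \frac{1}{2 O}}{5} = \left(- \frac{1}{5}\right) 1 = - \frac{1}{5}$)
$\frac{3143}{13439} + \frac{C{\left(-39 \right)}}{-4544} = \frac{3143}{13439} - \frac{1}{5 \left(-4544\right)} = 3143 \cdot \frac{1}{13439} - - \frac{1}{22720} = \frac{3143}{13439} + \frac{1}{22720} = \frac{71422399}{305334080}$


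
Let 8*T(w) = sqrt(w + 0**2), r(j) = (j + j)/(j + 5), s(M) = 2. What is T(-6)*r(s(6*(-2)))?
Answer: I*sqrt(6)/14 ≈ 0.17496*I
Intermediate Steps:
r(j) = 2*j/(5 + j) (r(j) = (2*j)/(5 + j) = 2*j/(5 + j))
T(w) = sqrt(w)/8 (T(w) = sqrt(w + 0**2)/8 = sqrt(w + 0)/8 = sqrt(w)/8)
T(-6)*r(s(6*(-2))) = (sqrt(-6)/8)*(2*2/(5 + 2)) = ((I*sqrt(6))/8)*(2*2/7) = (I*sqrt(6)/8)*(2*2*(1/7)) = (I*sqrt(6)/8)*(4/7) = I*sqrt(6)/14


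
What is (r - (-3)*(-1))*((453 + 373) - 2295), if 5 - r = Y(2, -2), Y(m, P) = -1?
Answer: -4407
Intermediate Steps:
r = 6 (r = 5 - 1*(-1) = 5 + 1 = 6)
(r - (-3)*(-1))*((453 + 373) - 2295) = (6 - (-3)*(-1))*((453 + 373) - 2295) = (6 - 1*3)*(826 - 2295) = (6 - 3)*(-1469) = 3*(-1469) = -4407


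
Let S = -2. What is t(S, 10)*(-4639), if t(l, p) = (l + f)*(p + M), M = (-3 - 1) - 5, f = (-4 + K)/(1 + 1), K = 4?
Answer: 9278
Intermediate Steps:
f = 0 (f = (-4 + 4)/(1 + 1) = 0/2 = 0*(½) = 0)
M = -9 (M = -4 - 5 = -9)
t(l, p) = l*(-9 + p) (t(l, p) = (l + 0)*(p - 9) = l*(-9 + p))
t(S, 10)*(-4639) = -2*(-9 + 10)*(-4639) = -2*1*(-4639) = -2*(-4639) = 9278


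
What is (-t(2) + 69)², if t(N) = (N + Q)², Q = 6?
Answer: 25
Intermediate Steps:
t(N) = (6 + N)² (t(N) = (N + 6)² = (6 + N)²)
(-t(2) + 69)² = (-(6 + 2)² + 69)² = (-1*8² + 69)² = (-1*64 + 69)² = (-64 + 69)² = 5² = 25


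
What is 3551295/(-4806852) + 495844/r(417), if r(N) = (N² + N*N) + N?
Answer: 382301853521/557907277380 ≈ 0.68524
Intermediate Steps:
r(N) = N + 2*N² (r(N) = (N² + N²) + N = 2*N² + N = N + 2*N²)
3551295/(-4806852) + 495844/r(417) = 3551295/(-4806852) + 495844/((417*(1 + 2*417))) = 3551295*(-1/4806852) + 495844/((417*(1 + 834))) = -1183765/1602284 + 495844/((417*835)) = -1183765/1602284 + 495844/348195 = 382301853521/557907277380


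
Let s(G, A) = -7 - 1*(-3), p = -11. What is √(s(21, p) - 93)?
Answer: I*√97 ≈ 9.8489*I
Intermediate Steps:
s(G, A) = -4 (s(G, A) = -7 + 3 = -4)
√(s(21, p) - 93) = √(-4 - 93) = √(-97) = I*√97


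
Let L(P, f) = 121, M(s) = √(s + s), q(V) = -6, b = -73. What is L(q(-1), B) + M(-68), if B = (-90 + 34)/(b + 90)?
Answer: 121 + 2*I*√34 ≈ 121.0 + 11.662*I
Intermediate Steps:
B = -56/17 (B = (-90 + 34)/(-73 + 90) = -56/17 ≈ -3.2941)
M(s) = √2*√s (M(s) = √(2*s) = √2*√s)
L(q(-1), B) + M(-68) = 121 + √2*√(-68) = 121 + √2*(2*I*√17) = 121 + 2*I*√34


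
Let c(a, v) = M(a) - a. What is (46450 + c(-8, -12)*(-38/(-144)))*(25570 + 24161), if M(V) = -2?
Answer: 9240334763/4 ≈ 2.3101e+9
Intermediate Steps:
c(a, v) = -2 - a
(46450 + c(-8, -12)*(-38/(-144)))*(25570 + 24161) = (46450 + (-2 - 1*(-8))*(-38/(-144)))*(25570 + 24161) = (46450 + (-2 + 8)*(-38*(-1/144)))*49731 = (46450 + 6*(19/72))*49731 = (46450 + 19/12)*49731 = (557419/12)*49731 = 9240334763/4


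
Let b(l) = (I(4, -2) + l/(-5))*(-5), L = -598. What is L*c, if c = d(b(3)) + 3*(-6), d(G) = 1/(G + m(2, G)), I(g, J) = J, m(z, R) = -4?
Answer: 96278/9 ≈ 10698.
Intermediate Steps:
b(l) = 10 + l (b(l) = (-2 + l/(-5))*(-5) = (-2 + l*(-⅕))*(-5) = (-2 - l/5)*(-5) = 10 + l)
d(G) = 1/(-4 + G) (d(G) = 1/(G - 4) = 1/(-4 + G))
c = -161/9 (c = 1/(-4 + (10 + 3)) + 3*(-6) = 1/(-4 + 13) - 18 = 1/9 - 18 = ⅑ - 18 = -161/9 ≈ -17.889)
L*c = -598*(-161/9) = 96278/9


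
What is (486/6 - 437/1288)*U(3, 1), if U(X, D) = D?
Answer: 4517/56 ≈ 80.661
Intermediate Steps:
(486/6 - 437/1288)*U(3, 1) = (486/6 - 437/1288)*1 = (486*(⅙) - 437*1/1288)*1 = (81 - 19/56)*1 = (4517/56)*1 = 4517/56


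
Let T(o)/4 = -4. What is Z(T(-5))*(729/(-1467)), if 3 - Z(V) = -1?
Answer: -324/163 ≈ -1.9877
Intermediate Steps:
T(o) = -16 (T(o) = 4*(-4) = -16)
Z(V) = 4 (Z(V) = 3 - 1*(-1) = 3 + 1 = 4)
Z(T(-5))*(729/(-1467)) = 4*(729/(-1467)) = 4*(729*(-1/1467)) = 4*(-81/163) = -324/163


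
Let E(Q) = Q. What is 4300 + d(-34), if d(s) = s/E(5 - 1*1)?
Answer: 8583/2 ≈ 4291.5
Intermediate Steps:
d(s) = s/4 (d(s) = s/(5 - 1*1) = s/(5 - 1) = s/4)
4300 + d(-34) = 4300 + (¼)*(-34) = 4300 - 17/2 = 8583/2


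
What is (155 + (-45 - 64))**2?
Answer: 2116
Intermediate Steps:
(155 + (-45 - 64))**2 = (155 - 109)**2 = 46**2 = 2116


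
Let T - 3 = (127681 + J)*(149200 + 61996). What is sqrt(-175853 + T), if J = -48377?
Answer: sqrt(16748511734) ≈ 1.2942e+5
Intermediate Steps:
T = 16748687587 (T = 3 + (127681 - 48377)*(149200 + 61996) = 3 + 79304*211196 = 3 + 16748687584 = 16748687587)
sqrt(-175853 + T) = sqrt(-175853 + 16748687587) = sqrt(16748511734)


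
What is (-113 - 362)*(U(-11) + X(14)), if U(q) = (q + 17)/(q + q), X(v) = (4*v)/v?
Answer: -19475/11 ≈ -1770.5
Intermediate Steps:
X(v) = 4
U(q) = (17 + q)/(2*q) (U(q) = (17 + q)/((2*q)) = (17 + q)*(1/(2*q)) = (17 + q)/(2*q))
(-113 - 362)*(U(-11) + X(14)) = (-113 - 362)*((½)*(17 - 11)/(-11) + 4) = -475*((½)*(-1/11)*6 + 4) = -475*(-3/11 + 4) = -475*41/11 = -19475/11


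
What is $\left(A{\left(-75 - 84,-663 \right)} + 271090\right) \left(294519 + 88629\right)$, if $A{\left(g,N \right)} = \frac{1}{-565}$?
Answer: $\frac{58685188712652}{565} \approx 1.0387 \cdot 10^{11}$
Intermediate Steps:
$A{\left(g,N \right)} = - \frac{1}{565}$
$\left(A{\left(-75 - 84,-663 \right)} + 271090\right) \left(294519 + 88629\right) = \left(- \frac{1}{565} + 271090\right) \left(294519 + 88629\right) = \frac{153165849}{565} \cdot 383148 = \frac{58685188712652}{565}$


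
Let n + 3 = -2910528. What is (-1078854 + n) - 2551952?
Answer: -6541337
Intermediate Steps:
n = -2910531 (n = -3 - 2910528 = -2910531)
(-1078854 + n) - 2551952 = (-1078854 - 2910531) - 2551952 = -3989385 - 2551952 = -6541337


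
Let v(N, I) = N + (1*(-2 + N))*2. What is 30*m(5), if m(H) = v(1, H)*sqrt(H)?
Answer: -30*sqrt(5) ≈ -67.082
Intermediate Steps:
v(N, I) = -4 + 3*N (v(N, I) = N + (-2 + N)*2 = N + (-4 + 2*N) = -4 + 3*N)
m(H) = -sqrt(H) (m(H) = (-4 + 3*1)*sqrt(H) = (-4 + 3)*sqrt(H) = -sqrt(H))
30*m(5) = 30*(-sqrt(5)) = -30*sqrt(5)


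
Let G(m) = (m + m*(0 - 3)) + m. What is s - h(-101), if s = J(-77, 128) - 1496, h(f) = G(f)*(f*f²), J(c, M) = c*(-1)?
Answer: 104058982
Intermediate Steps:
G(m) = -m (G(m) = (m + m*(-3)) + m = (m - 3*m) + m = -2*m + m = -m)
J(c, M) = -c
h(f) = -f⁴ (h(f) = (-f)*(f*f²) = (-f)*f³ = -f⁴)
s = -1419 (s = -1*(-77) - 1496 = 77 - 1496 = -1419)
s - h(-101) = -1419 - (-1)*(-101)⁴ = -1419 - (-1)*104060401 = -1419 - 1*(-104060401) = -1419 + 104060401 = 104058982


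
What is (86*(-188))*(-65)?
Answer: 1050920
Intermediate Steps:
(86*(-188))*(-65) = -16168*(-65) = 1050920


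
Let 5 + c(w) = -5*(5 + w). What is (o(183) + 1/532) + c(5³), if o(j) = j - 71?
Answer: -288875/532 ≈ -543.00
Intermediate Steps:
o(j) = -71 + j
c(w) = -30 - 5*w (c(w) = -5 - 5*(5 + w) = -5 + (-25 - 5*w) = -30 - 5*w)
(o(183) + 1/532) + c(5³) = ((-71 + 183) + 1/532) + (-30 - 5*5³) = (112 + 1/532) + (-30 - 5*125) = 59585/532 + (-30 - 625) = 59585/532 - 655 = -288875/532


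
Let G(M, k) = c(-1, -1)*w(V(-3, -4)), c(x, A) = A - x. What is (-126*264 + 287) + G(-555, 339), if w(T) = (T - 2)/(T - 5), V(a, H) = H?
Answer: -32977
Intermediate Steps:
w(T) = (-2 + T)/(-5 + T)
G(M, k) = 0 (G(M, k) = (-1 - 1*(-1))*((-2 - 4)/(-5 - 4)) = (-1 + 1)*(-6/(-9)) = 0*(-⅑*(-6)) = 0*(⅔) = 0)
(-126*264 + 287) + G(-555, 339) = (-126*264 + 287) + 0 = (-33264 + 287) + 0 = -32977 + 0 = -32977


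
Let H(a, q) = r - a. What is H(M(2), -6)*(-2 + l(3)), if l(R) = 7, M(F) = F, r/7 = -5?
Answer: -185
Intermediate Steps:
r = -35 (r = 7*(-5) = -35)
H(a, q) = -35 - a
H(M(2), -6)*(-2 + l(3)) = (-35 - 1*2)*(-2 + 7) = (-35 - 2)*5 = -37*5 = -185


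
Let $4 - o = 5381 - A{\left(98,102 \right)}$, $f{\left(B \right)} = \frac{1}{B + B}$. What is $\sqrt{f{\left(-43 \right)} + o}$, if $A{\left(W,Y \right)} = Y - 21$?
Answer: $\frac{i \sqrt{39169302}}{86} \approx 72.774 i$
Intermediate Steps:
$A{\left(W,Y \right)} = -21 + Y$ ($A{\left(W,Y \right)} = Y - 21 = -21 + Y$)
$f{\left(B \right)} = \frac{1}{2 B}$
$o = -5296$ ($o = 4 - \left(5381 - \left(-21 + 102\right)\right) = 4 - \left(5381 - 81\right) = 4 - 5300 = -5296$)
$\sqrt{f{\left(-43 \right)} + o} = \sqrt{\frac{1}{2 \left(-43\right)} - 5296} = \sqrt{\frac{1}{2} \left(- \frac{1}{43}\right) - 5296} = \sqrt{- \frac{1}{86} - 5296} = \sqrt{- \frac{455457}{86}} = \frac{i \sqrt{39169302}}{86}$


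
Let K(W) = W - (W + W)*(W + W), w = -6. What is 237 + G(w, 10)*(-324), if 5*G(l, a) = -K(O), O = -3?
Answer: -11451/5 ≈ -2290.2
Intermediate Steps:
K(W) = W - 4*W² (K(W) = W - 2*W*2*W = W - 4*W²)
G(l, a) = 39/5 (G(l, a) = (-(-3)*(1 - 4*(-3)))/5 = (-(-3)*(1 + 12))/5 = (-(-3)*13)/5 = (-1*(-39))/5 = (⅕)*39 = 39/5)
237 + G(w, 10)*(-324) = 237 + (39/5)*(-324) = 237 - 12636/5 = -11451/5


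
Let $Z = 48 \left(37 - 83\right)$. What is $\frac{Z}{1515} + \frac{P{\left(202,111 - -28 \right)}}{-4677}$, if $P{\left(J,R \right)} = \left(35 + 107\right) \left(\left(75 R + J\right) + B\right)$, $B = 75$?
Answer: $- \frac{770882692}{2361885} \approx -326.38$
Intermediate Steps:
$Z = -2208$ ($Z = 48 \left(-46\right) = -2208$)
$P{\left(J,R \right)} = 10650 + 142 J + 10650 R$ ($P{\left(J,R \right)} = \left(35 + 107\right) \left(\left(75 R + J\right) + 75\right) = 142 \left(\left(J + 75 R\right) + 75\right) = 142 \left(75 + J + 75 R\right) = 10650 + 142 J + 10650 R$)
$\frac{Z}{1515} + \frac{P{\left(202,111 - -28 \right)}}{-4677} = - \frac{2208}{1515} + \frac{10650 + 142 \cdot 202 + 10650 \left(111 - -28\right)}{-4677} = \left(-2208\right) \frac{1}{1515} + \left(10650 + 28684 + 10650 \left(111 + 28\right)\right) \left(- \frac{1}{4677}\right) = - \frac{736}{505} + \left(10650 + 28684 + 10650 \cdot 139\right) \left(- \frac{1}{4677}\right) = - \frac{736}{505} + \left(10650 + 28684 + 1480350\right) \left(- \frac{1}{4677}\right) = - \frac{736}{505} + 1519684 \left(- \frac{1}{4677}\right) = - \frac{736}{505} - \frac{1519684}{4677} = - \frac{770882692}{2361885}$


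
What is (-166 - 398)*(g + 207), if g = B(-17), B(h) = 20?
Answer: -128028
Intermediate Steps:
g = 20
(-166 - 398)*(g + 207) = (-166 - 398)*(20 + 207) = -564*227 = -128028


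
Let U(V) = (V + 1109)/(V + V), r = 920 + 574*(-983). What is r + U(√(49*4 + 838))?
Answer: -1126643/2 + 1109*√1034/2068 ≈ -5.6330e+5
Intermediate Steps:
r = -563322 (r = 920 - 564242 = -563322)
U(V) = (1109 + V)/(2*V) (U(V) = (1109 + V)/((2*V)) = (1109 + V)*(1/(2*V)) = (1109 + V)/(2*V))
r + U(√(49*4 + 838)) = -563322 + (1109 + √(49*4 + 838))/(2*(√(49*4 + 838))) = -563322 + (1109 + √(196 + 838))/(2*(√(196 + 838))) = -563322 + (1109 + √1034)/(2*(√1034)) = -563322 + (√1034/1034)*(1109 + √1034)/2 = -563322 + √1034*(1109 + √1034)/2068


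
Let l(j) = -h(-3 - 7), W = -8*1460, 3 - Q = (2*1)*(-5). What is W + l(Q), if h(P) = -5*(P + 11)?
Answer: -11675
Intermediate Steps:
h(P) = -55 - 5*P (h(P) = -5*(11 + P) = -55 - 5*P)
Q = 13 (Q = 3 - 2*1*(-5) = 3 - 2*(-5) = 3 - 1*(-10) = 3 + 10 = 13)
W = -11680
l(j) = 5 (l(j) = -(-55 - 5*(-3 - 7)) = -(-55 - 5*(-10)) = -(-55 + 50) = -1*(-5) = 5)
W + l(Q) = -11680 + 5 = -11675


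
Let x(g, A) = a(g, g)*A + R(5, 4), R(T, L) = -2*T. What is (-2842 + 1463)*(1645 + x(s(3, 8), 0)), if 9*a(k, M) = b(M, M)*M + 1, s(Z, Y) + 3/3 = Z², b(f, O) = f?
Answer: -2254665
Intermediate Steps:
s(Z, Y) = -1 + Z²
a(k, M) = ⅑ + M²/9 (a(k, M) = (M*M + 1)/9 = (M² + 1)/9 = (1 + M²)/9 = ⅑ + M²/9)
x(g, A) = -10 + A*(⅑ + g²/9) (x(g, A) = (⅑ + g²/9)*A - 2*5 = A*(⅑ + g²/9) - 10 = -10 + A*(⅑ + g²/9))
(-2842 + 1463)*(1645 + x(s(3, 8), 0)) = (-2842 + 1463)*(1645 + (-10 + (⅑)*0*(1 + (-1 + 3²)²))) = -1379*(1645 + (-10 + (⅑)*0*(1 + (-1 + 9)²))) = -1379*(1645 + (-10 + (⅑)*0*(1 + 8²))) = -1379*(1645 + (-10 + (⅑)*0*(1 + 64))) = -1379*(1645 + (-10 + (⅑)*0*65)) = -1379*(1645 + (-10 + 0)) = -1379*(1645 - 10) = -1379*1635 = -2254665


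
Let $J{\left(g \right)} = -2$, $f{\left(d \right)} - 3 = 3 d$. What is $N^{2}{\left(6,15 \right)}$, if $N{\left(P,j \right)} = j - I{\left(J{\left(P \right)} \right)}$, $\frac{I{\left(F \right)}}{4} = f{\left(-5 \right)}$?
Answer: $3969$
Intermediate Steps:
$f{\left(d \right)} = 3 + 3 d$
$I{\left(F \right)} = -48$ ($I{\left(F \right)} = 4 \left(3 + 3 \left(-5\right)\right) = 4 \left(3 - 15\right) = 4 \left(-12\right) = -48$)
$N{\left(P,j \right)} = 48 + j$ ($N{\left(P,j \right)} = j - -48 = j + 48 = 48 + j$)
$N^{2}{\left(6,15 \right)} = \left(48 + 15\right)^{2} = 63^{2} = 3969$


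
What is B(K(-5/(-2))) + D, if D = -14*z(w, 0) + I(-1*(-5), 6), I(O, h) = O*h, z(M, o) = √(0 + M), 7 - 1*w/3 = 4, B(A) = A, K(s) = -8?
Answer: -20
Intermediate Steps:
w = 9 (w = 21 - 3*4 = 21 - 12 = 9)
z(M, o) = √M
D = -12 (D = -14*√9 - 1*(-5)*6 = -14*3 + 5*6 = -42 + 30 = -12)
B(K(-5/(-2))) + D = -8 - 12 = -20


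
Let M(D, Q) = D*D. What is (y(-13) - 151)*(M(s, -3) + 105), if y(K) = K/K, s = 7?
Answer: -23100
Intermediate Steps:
y(K) = 1
M(D, Q) = D²
(y(-13) - 151)*(M(s, -3) + 105) = (1 - 151)*(7² + 105) = -150*(49 + 105) = -150*154 = -23100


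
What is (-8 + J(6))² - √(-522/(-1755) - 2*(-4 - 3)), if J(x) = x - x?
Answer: 64 - 2*√135915/195 ≈ 60.219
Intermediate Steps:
J(x) = 0
(-8 + J(6))² - √(-522/(-1755) - 2*(-4 - 3)) = (-8 + 0)² - √(-522/(-1755) - 2*(-4 - 3)) = (-8)² - √(-522*(-1/1755) - 2*(-7)) = 64 - √(58/195 + 14) = 64 - √(2788/195) = 64 - 2*√135915/195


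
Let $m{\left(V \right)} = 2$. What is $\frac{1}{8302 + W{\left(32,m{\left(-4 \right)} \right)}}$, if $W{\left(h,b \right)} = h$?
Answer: $\frac{1}{8334} \approx 0.00011999$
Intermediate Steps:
$\frac{1}{8302 + W{\left(32,m{\left(-4 \right)} \right)}} = \frac{1}{8302 + 32} = \frac{1}{8334}$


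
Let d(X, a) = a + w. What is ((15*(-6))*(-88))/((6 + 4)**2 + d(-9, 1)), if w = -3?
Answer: 3960/49 ≈ 80.816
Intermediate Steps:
d(X, a) = -3 + a (d(X, a) = a - 3 = -3 + a)
((15*(-6))*(-88))/((6 + 4)**2 + d(-9, 1)) = ((15*(-6))*(-88))/((6 + 4)**2 + (-3 + 1)) = (-90*(-88))/(10**2 - 2) = 7920/(100 - 2) = 7920/98 = 7920*(1/98) = 3960/49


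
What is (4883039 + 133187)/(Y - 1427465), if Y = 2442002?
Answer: 5016226/1014537 ≈ 4.9444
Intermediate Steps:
(4883039 + 133187)/(Y - 1427465) = (4883039 + 133187)/(2442002 - 1427465) = 5016226/1014537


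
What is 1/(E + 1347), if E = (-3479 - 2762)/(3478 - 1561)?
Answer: 1917/2575958 ≈ 0.00074419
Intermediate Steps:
E = -6241/1917 ≈ -3.2556
1/(E + 1347) = 1/(-6241/1917 + 1347) = 1/(2575958/1917) = 1917/2575958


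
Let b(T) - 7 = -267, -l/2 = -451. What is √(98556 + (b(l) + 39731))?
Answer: √138027 ≈ 371.52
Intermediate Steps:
l = 902 (l = -2*(-451) = 902)
b(T) = -260 (b(T) = 7 - 267 = -260)
√(98556 + (b(l) + 39731)) = √(98556 + (-260 + 39731)) = √(98556 + 39471) = √138027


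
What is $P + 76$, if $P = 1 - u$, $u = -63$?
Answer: $140$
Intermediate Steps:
$P = 64$ ($P = 1 - -63 = 1 + 63 = 64$)
$P + 76 = 64 + 76 = 140$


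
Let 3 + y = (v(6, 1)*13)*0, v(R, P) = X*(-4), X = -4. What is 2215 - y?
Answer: 2218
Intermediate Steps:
v(R, P) = 16 (v(R, P) = -4*(-4) = 16)
y = -3 (y = -3 + (16*13)*0 = -3 + 208*0 = -3 + 0 = -3)
2215 - y = 2215 - 1*(-3) = 2215 + 3 = 2218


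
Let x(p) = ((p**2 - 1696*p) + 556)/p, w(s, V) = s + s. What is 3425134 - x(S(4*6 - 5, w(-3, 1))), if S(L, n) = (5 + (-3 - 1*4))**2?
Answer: 3426687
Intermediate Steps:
w(s, V) = 2*s
S(L, n) = 4 (S(L, n) = (5 + (-3 - 4))**2 = (5 - 7)**2 = (-2)**2 = 4)
x(p) = (556 + p**2 - 1696*p)/p
3425134 - x(S(4*6 - 5, w(-3, 1))) = 3425134 - (-1696 + 4 + 556/4) = 3425134 - (-1696 + 4 + 556*(1/4)) = 3425134 - (-1696 + 4 + 139) = 3425134 - 1*(-1553) = 3425134 + 1553 = 3426687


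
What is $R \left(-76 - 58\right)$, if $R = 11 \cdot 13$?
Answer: $-19162$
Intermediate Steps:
$R = 143$
$R \left(-76 - 58\right) = 143 \left(-76 - 58\right) = 143 \left(-134\right) = -19162$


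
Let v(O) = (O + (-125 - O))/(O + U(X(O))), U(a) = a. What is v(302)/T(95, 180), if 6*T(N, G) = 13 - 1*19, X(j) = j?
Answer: 125/604 ≈ 0.20695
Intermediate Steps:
T(N, G) = -1 (T(N, G) = (13 - 1*19)/6 = (13 - 19)/6 = (⅙)*(-6) = -1)
v(O) = -125/(2*O) (v(O) = (O + (-125 - O))/(O + O) = -125*1/(2*O) = -125/(2*O))
v(302)/T(95, 180) = -125/2/302/(-1) = -125/2*1/302*(-1) = -125/604*(-1) = 125/604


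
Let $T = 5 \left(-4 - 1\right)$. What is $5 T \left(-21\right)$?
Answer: $2625$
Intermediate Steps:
$T = -25$ ($T = 5 \left(-5\right) = -25$)
$5 T \left(-21\right) = 5 \left(-25\right) \left(-21\right) = \left(-125\right) \left(-21\right) = 2625$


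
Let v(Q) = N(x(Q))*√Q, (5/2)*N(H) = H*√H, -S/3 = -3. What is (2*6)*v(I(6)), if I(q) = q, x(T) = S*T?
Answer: 23328/5 ≈ 4665.6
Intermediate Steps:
S = 9 (S = -3*(-3) = 9)
x(T) = 9*T
N(H) = 2*H^(3/2)/5 (N(H) = 2*(H*√H)/5 = 2*H^(3/2)/5)
v(Q) = 54*Q²/5 (v(Q) = (2*(9*Q)^(3/2)/5)*√Q = (2*(27*Q^(3/2))/5)*√Q = (54*Q^(3/2)/5)*√Q = 54*Q²/5)
(2*6)*v(I(6)) = (2*6)*((54/5)*6²) = 12*((54/5)*36) = 12*(1944/5) = 23328/5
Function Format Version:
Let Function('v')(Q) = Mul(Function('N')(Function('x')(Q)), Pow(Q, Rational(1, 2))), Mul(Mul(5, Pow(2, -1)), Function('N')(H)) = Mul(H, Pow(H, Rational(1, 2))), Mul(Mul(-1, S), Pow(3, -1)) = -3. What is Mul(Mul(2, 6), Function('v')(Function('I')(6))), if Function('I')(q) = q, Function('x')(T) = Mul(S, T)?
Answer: Rational(23328, 5) ≈ 4665.6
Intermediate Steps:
S = 9 (S = Mul(-3, -3) = 9)
Function('x')(T) = Mul(9, T)
Function('N')(H) = Mul(Rational(2, 5), Pow(H, Rational(3, 2))) (Function('N')(H) = Mul(Rational(2, 5), Mul(H, Pow(H, Rational(1, 2)))) = Mul(Rational(2, 5), Pow(H, Rational(3, 2))))
Function('v')(Q) = Mul(Rational(54, 5), Pow(Q, 2)) (Function('v')(Q) = Mul(Mul(Rational(2, 5), Pow(Mul(9, Q), Rational(3, 2))), Pow(Q, Rational(1, 2))) = Mul(Mul(Rational(2, 5), Mul(27, Pow(Q, Rational(3, 2)))), Pow(Q, Rational(1, 2))) = Mul(Mul(Rational(54, 5), Pow(Q, Rational(3, 2))), Pow(Q, Rational(1, 2))) = Mul(Rational(54, 5), Pow(Q, 2)))
Mul(Mul(2, 6), Function('v')(Function('I')(6))) = Mul(Mul(2, 6), Mul(Rational(54, 5), Pow(6, 2))) = Mul(12, Mul(Rational(54, 5), 36)) = Mul(12, Rational(1944, 5)) = Rational(23328, 5)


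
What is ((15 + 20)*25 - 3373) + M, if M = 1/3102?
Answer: -7748795/3102 ≈ -2498.0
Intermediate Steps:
M = 1/3102 ≈ 0.00032237
((15 + 20)*25 - 3373) + M = ((15 + 20)*25 - 3373) + 1/3102 = (35*25 - 3373) + 1/3102 = (875 - 3373) + 1/3102 = -2498 + 1/3102 = -7748795/3102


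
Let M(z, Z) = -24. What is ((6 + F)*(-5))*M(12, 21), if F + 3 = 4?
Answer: 840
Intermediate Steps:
F = 1 (F = -3 + 4 = 1)
((6 + F)*(-5))*M(12, 21) = ((6 + 1)*(-5))*(-24) = (7*(-5))*(-24) = -35*(-24) = 840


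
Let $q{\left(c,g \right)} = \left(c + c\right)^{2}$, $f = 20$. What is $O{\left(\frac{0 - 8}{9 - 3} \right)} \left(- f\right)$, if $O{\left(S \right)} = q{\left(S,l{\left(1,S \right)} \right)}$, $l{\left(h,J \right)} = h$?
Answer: $- \frac{1280}{9} \approx -142.22$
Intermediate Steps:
$q{\left(c,g \right)} = 4 c^{2}$ ($q{\left(c,g \right)} = \left(2 c\right)^{2} = 4 c^{2}$)
$O{\left(S \right)} = 4 S^{2}$
$O{\left(\frac{0 - 8}{9 - 3} \right)} \left(- f\right) = 4 \left(\frac{0 - 8}{9 - 3}\right)^{2} \left(\left(-1\right) 20\right) = 4 \left(- \frac{8}{6}\right)^{2} \left(-20\right) = 4 \left(\left(-8\right) \frac{1}{6}\right)^{2} \left(-20\right) = 4 \left(- \frac{4}{3}\right)^{2} \left(-20\right) = 4 \cdot \frac{16}{9} \left(-20\right) = \frac{64}{9} \left(-20\right) = - \frac{1280}{9}$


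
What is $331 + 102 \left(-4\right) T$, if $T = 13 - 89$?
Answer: $31339$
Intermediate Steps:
$T = -76$
$331 + 102 \left(-4\right) T = 331 + 102 \left(-4\right) \left(-76\right) = 331 - -31008 = 331 + 31008 = 31339$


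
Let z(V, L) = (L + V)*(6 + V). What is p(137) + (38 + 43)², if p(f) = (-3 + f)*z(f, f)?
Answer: 5256949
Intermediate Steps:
z(V, L) = (6 + V)*(L + V)
p(f) = (-3 + f)*(2*f² + 12*f) (p(f) = (-3 + f)*(f² + 6*f + 6*f + f*f) = (-3 + f)*(f² + 6*f + 6*f + f²) = (-3 + f)*(2*f² + 12*f))
p(137) + (38 + 43)² = 2*137*(-3 + 137)*(6 + 137) + (38 + 43)² = 2*137*134*143 + 81² = 5250388 + 6561 = 5256949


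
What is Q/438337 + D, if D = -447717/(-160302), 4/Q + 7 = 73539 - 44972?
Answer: 233538602715227/83616894351060 ≈ 2.7930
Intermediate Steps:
Q = 1/7140 (Q = 4/(-7 + (73539 - 44972)) = 4/(-7 + 28567) = 4/28560 = 4*(1/28560) = 1/7140 ≈ 0.00014006)
D = 149239/53434 (D = -447717*(-1/160302) = 149239/53434 ≈ 2.7930)
Q/438337 + D = (1/7140)/438337 + 149239/53434 = (1/7140)*(1/438337) + 149239/53434 = 1/3129726180 + 149239/53434 = 233538602715227/83616894351060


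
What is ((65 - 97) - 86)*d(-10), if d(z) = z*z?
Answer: -11800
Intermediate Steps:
d(z) = z²
((65 - 97) - 86)*d(-10) = ((65 - 97) - 86)*(-10)² = (-32 - 86)*100 = -118*100 = -11800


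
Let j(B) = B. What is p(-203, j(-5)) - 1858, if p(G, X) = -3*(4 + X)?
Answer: -1855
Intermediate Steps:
p(G, X) = -12 - 3*X
p(-203, j(-5)) - 1858 = (-12 - 3*(-5)) - 1858 = (-12 + 15) - 1858 = 3 - 1858 = -1855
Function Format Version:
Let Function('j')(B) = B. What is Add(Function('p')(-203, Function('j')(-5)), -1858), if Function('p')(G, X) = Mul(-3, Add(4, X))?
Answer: -1855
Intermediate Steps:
Function('p')(G, X) = Add(-12, Mul(-3, X))
Add(Function('p')(-203, Function('j')(-5)), -1858) = Add(Add(-12, Mul(-3, -5)), -1858) = Add(Add(-12, 15), -1858) = Add(3, -1858) = -1855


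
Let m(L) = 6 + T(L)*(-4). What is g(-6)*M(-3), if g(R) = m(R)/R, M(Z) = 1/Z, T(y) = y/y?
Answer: ⅑ ≈ 0.11111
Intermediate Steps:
T(y) = 1
M(Z) = 1/Z
m(L) = 2 (m(L) = 6 + 1*(-4) = 6 - 4 = 2)
g(R) = 2/R
g(-6)*M(-3) = (2/(-6))/(-3) = (2*(-⅙))*(-⅓) = -⅓*(-⅓) = ⅑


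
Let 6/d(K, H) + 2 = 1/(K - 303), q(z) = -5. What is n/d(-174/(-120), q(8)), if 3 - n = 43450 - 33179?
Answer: 62028988/18093 ≈ 3428.3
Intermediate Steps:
d(K, H) = 6/(-2 + 1/(-303 + K)) (d(K, H) = 6/(-2 + 1/(K - 303)) = 6/(-2 + 1/(-303 + K)))
n = -10268 (n = 3 - (43450 - 33179) = 3 - 1*10271 = 3 - 10271 = -10268)
n/d(-174/(-120), q(8)) = -10268*(-607 + 2*(-174/(-120)))/(6*(303 - (-174)/(-120))) = -10268*(-607 + 2*(-174*(-1/120)))/(6*(303 - (-174)*(-1)/120)) = -10268*(-607 + 2*(29/20))/(6*(303 - 1*29/20)) = -10268*(-607 + 29/10)/(6*(303 - 29/20)) = -10268/(6*(6031/20)/(-6041/10)) = -10268/(6*(-10/6041)*(6031/20)) = -10268/(-18093/6041) = -10268*(-6041/18093) = 62028988/18093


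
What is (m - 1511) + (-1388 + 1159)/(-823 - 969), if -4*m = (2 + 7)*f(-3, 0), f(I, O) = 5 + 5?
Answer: -2747803/1792 ≈ -1533.4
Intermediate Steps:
f(I, O) = 10
m = -45/2 (m = -(2 + 7)*10/4 = -9*10/4 = -¼*90 = -45/2 ≈ -22.500)
(m - 1511) + (-1388 + 1159)/(-823 - 969) = (-45/2 - 1511) + (-1388 + 1159)/(-823 - 969) = -3067/2 - 229/(-1792) = -3067/2 - 229*(-1/1792) = -3067/2 + 229/1792 = -2747803/1792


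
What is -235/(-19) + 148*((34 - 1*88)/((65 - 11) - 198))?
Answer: 2579/38 ≈ 67.868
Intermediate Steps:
-235/(-19) + 148*((34 - 1*88)/((65 - 11) - 198)) = -235*(-1/19) + 148*((34 - 88)/(54 - 198)) = 235/19 + 148*(-54/(-144)) = 235/19 + 148*(-54*(-1/144)) = 235/19 + 148*(3/8) = 235/19 + 111/2 = 2579/38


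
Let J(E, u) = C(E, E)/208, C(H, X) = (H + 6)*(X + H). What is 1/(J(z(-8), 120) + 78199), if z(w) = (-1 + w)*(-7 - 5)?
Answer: 13/1018126 ≈ 1.2769e-5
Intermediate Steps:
C(H, X) = (6 + H)*(H + X)
z(w) = 12 - 12*w (z(w) = (-1 + w)*(-12) = 12 - 12*w)
J(E, u) = E²/104 + 3*E/52 (J(E, u) = (E² + 6*E + 6*E + E*E)/208 = (E² + 6*E + 6*E + E²)*(1/208) = (2*E² + 12*E)*(1/208) = E²/104 + 3*E/52)
1/(J(z(-8), 120) + 78199) = 1/((12 - 12*(-8))*(6 + (12 - 12*(-8)))/104 + 78199) = 1/((12 + 96)*(6 + (12 + 96))/104 + 78199) = 1/((1/104)*108*(6 + 108) + 78199) = 1/((1/104)*108*114 + 78199) = 1/(1539/13 + 78199) = 1/(1018126/13) = 13/1018126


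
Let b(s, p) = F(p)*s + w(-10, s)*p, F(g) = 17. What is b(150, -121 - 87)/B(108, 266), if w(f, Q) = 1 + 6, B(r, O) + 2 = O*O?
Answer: 547/35377 ≈ 0.015462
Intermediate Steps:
B(r, O) = -2 + O**2 (B(r, O) = -2 + O*O = -2 + O**2)
w(f, Q) = 7
b(s, p) = 7*p + 17*s (b(s, p) = 17*s + 7*p = 7*p + 17*s)
b(150, -121 - 87)/B(108, 266) = (7*(-121 - 87) + 17*150)/(-2 + 266**2) = (7*(-208) + 2550)/(-2 + 70756) = (-1456 + 2550)/70754 = 1094*(1/70754) = 547/35377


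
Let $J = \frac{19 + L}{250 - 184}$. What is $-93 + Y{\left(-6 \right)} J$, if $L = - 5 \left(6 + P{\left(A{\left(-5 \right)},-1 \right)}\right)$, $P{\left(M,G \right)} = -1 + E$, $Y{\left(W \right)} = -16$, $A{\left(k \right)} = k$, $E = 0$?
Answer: $- \frac{1007}{11} \approx -91.545$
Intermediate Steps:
$P{\left(M,G \right)} = -1$ ($P{\left(M,G \right)} = -1 + 0 = -1$)
$L = -25$ ($L = - 5 \left(6 - 1\right) = \left(-5\right) 5 = -25$)
$J = - \frac{1}{11}$ ($J = \frac{19 - 25}{250 - 184} = - \frac{6}{66} = \left(-6\right) \frac{1}{66} = - \frac{1}{11} \approx -0.090909$)
$-93 + Y{\left(-6 \right)} J = -93 - - \frac{16}{11} = -93 + \frac{16}{11} = - \frac{1007}{11}$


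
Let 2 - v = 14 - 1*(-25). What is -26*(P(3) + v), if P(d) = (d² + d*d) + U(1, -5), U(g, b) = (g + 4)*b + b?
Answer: 1274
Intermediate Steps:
U(g, b) = b + b*(4 + g) (U(g, b) = (4 + g)*b + b = b*(4 + g) + b = b + b*(4 + g))
P(d) = -30 + 2*d² (P(d) = (d² + d*d) - 5*(5 + 1) = (d² + d²) - 5*6 = 2*d² - 30 = -30 + 2*d²)
v = -37 (v = 2 - (14 - 1*(-25)) = 2 - (14 + 25) = 2 - 1*39 = 2 - 39 = -37)
-26*(P(3) + v) = -26*((-30 + 2*3²) - 37) = -26*((-30 + 2*9) - 37) = -26*((-30 + 18) - 37) = -26*(-12 - 37) = -26*(-49) = 1274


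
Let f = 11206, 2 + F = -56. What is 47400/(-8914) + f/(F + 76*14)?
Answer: 13051471/2241871 ≈ 5.8217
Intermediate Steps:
F = -58 (F = -2 - 56 = -58)
47400/(-8914) + f/(F + 76*14) = 47400/(-8914) + 11206/(-58 + 76*14) = 47400*(-1/8914) + 11206/(-58 + 1064) = -23700/4457 + 11206/1006 = -23700/4457 + 11206*(1/1006) = -23700/4457 + 5603/503 = 13051471/2241871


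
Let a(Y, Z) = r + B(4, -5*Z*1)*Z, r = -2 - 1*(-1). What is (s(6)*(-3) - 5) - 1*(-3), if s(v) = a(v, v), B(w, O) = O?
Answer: 541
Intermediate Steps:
r = -1 (r = -2 + 1 = -1)
a(Y, Z) = -1 - 5*Z**2 (a(Y, Z) = -1 + (-5*Z*1)*Z = -1 + (-5*Z)*Z = -1 - 5*Z**2)
s(v) = -1 - 5*v**2
(s(6)*(-3) - 5) - 1*(-3) = ((-1 - 5*6**2)*(-3) - 5) - 1*(-3) = ((-1 - 5*36)*(-3) - 5) + 3 = ((-1 - 180)*(-3) - 5) + 3 = (-181*(-3) - 5) + 3 = (543 - 5) + 3 = 538 + 3 = 541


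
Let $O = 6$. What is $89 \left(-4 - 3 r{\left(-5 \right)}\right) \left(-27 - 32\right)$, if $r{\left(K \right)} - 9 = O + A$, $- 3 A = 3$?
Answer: $241546$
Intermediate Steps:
$A = -1$ ($A = \left(- \frac{1}{3}\right) 3 = -1$)
$r{\left(K \right)} = 14$ ($r{\left(K \right)} = 9 + \left(6 - 1\right) = 9 + 5 = 14$)
$89 \left(-4 - 3 r{\left(-5 \right)}\right) \left(-27 - 32\right) = 89 \left(-4 - 42\right) \left(-27 - 32\right) = 89 \left(-4 - 42\right) \left(-59\right) = 89 \left(-46\right) \left(-59\right) = \left(-4094\right) \left(-59\right) = 241546$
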